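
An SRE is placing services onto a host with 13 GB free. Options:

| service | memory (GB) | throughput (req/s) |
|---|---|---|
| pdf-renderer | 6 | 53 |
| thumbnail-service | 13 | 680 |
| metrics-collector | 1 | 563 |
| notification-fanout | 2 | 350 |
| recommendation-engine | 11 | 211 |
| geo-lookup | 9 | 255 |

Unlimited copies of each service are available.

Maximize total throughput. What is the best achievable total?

The ratio ordering already packs tightly: 13×metrics-collector, 13 GB, 7319.
Nothing else within 13 GB beats 7319.

7319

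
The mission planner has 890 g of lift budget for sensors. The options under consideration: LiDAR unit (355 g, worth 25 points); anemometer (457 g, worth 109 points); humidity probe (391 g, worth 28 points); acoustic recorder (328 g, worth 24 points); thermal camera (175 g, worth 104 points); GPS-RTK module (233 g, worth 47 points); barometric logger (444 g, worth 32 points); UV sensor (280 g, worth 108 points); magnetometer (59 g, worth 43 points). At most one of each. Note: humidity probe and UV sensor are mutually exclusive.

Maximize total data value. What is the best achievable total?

The ratio ordering already packs tightly: thermal camera + GPS-RTK module + UV sensor + magnetometer, 747 g, 302.
Next best is LiDAR unit + thermal camera + UV sensor + magnetometer at 280 (869 g) — short by 22.

302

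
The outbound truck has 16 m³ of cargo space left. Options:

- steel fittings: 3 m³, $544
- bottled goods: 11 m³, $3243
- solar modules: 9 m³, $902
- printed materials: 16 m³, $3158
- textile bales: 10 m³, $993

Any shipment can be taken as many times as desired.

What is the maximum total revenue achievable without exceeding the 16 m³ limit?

3787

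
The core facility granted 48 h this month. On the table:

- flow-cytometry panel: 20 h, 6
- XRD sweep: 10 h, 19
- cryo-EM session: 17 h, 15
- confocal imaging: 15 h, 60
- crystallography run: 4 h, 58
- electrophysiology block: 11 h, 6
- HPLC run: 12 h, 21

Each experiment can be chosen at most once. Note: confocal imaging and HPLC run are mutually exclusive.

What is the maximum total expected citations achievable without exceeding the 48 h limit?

152

Best packing: XRD sweep + cryo-EM session + confocal imaging + crystallography run — 46 h, 152 total.
The spare 2 h is too small for any remaining experiment, and no feasible exchange beats 152.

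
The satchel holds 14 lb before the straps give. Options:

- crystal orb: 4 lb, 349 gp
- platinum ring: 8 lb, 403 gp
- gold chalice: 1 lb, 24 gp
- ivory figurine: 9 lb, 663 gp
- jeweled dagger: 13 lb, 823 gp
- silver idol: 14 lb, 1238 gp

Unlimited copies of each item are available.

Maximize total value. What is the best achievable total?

1238

Density check — silver idol 88.43, crystal orb 87.25, ivory figurine 73.67 are the best per lb.
Best packing: silver idol — 14 lb, 1238 total.
Every other selection either busts 14 lb or fails to beat 1238.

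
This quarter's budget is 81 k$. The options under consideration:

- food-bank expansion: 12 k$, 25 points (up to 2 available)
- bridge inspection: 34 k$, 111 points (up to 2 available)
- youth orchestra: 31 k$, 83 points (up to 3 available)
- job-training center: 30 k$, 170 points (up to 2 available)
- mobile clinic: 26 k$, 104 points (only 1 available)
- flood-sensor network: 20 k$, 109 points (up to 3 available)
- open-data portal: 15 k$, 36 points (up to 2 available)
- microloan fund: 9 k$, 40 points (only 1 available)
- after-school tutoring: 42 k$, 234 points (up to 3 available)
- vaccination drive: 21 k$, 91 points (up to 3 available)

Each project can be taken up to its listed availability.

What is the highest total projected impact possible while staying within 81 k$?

Taking 2×job-training center + flood-sensor network: 80 k$ used, 449 in projected impact.

449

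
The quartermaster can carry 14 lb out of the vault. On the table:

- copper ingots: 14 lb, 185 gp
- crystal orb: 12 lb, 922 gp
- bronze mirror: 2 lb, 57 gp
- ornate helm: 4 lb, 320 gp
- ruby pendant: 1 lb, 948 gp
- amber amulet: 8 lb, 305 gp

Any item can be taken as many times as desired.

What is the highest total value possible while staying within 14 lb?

13272

Taking 14×ruby pendant: 14 lb used, 13272 in value.
No other feasible combination exceeds 13272.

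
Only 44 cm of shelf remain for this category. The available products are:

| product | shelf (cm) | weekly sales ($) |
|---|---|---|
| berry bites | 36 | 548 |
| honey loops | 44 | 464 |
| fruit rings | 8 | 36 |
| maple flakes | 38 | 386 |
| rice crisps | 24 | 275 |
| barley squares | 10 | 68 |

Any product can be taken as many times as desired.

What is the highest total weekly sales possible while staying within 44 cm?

584

Best packing: berry bites + fruit rings — 44 cm, 584 total.
No other feasible combination exceeds 584.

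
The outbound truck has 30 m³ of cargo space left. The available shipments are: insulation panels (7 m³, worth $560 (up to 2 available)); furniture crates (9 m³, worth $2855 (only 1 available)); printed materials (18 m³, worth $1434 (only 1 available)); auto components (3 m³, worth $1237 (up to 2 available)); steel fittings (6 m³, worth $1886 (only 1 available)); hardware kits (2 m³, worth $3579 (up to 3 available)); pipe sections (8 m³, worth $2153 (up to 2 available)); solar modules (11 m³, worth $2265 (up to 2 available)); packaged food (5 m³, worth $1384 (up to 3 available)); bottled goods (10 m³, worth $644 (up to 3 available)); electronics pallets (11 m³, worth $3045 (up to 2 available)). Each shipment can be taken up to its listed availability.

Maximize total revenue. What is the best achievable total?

Greedy by ratio would take furniture crates + 2×auto components + steel fittings + 3×hardware kits: 27 m³ used, total 17952.
The 6 m³ tied up in steel fittings is better spent on pipe sections — total rises to 18219 (29 m³).
The spare 1 m³ is too small for any remaining shipment, and no exchange beats 18219.

18219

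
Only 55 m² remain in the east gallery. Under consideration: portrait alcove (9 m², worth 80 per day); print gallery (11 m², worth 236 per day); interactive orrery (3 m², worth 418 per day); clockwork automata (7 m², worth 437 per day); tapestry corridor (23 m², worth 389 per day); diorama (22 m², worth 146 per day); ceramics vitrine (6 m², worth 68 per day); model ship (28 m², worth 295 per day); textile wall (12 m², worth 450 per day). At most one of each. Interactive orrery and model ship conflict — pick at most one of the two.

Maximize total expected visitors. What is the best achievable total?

1774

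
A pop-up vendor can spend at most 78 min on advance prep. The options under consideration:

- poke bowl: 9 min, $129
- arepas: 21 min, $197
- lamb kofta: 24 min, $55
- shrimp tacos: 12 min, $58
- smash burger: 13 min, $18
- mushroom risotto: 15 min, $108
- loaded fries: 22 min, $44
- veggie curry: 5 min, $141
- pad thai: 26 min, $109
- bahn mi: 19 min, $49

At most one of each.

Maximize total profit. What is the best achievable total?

684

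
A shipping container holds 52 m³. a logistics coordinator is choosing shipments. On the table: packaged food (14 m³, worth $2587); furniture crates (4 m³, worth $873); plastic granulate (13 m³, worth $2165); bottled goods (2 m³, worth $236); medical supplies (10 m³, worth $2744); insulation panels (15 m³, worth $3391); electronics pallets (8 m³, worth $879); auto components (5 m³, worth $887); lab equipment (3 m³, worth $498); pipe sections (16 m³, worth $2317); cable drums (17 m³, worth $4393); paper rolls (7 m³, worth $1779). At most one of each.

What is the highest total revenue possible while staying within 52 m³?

12805

Density check — medical supplies 274.40, cable drums 258.41, paper rolls 254.14 are the best per m³.
Medical supplies + insulation panels + lab equipment + cable drums + paper rolls uses 52 of the 52 m³ and totals 12805.
Runner-up bottled goods + medical supplies + insulation panels + cable drums + paper rolls tops out at 12543.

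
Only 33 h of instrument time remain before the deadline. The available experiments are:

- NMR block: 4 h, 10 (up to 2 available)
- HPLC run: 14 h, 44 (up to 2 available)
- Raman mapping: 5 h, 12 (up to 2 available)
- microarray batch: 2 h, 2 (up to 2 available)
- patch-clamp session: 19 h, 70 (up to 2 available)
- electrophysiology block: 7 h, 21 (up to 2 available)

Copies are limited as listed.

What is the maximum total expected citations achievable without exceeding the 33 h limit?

114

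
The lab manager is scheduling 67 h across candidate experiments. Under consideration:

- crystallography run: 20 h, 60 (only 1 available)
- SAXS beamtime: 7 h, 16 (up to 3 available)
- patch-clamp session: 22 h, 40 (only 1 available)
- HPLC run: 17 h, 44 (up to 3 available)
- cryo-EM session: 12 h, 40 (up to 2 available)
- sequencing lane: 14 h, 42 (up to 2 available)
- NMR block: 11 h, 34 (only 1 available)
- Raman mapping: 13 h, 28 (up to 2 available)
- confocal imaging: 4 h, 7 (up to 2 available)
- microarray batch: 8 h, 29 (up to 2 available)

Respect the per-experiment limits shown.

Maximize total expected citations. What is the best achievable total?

216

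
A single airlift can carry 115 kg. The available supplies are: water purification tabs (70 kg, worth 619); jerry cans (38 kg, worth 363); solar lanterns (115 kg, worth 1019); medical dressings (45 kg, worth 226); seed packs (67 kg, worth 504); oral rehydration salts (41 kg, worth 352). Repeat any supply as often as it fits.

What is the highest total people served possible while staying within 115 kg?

Best packing: 3×jerry cans — 114 kg, 1089 total.
No other feasible combination exceeds 1089.

1089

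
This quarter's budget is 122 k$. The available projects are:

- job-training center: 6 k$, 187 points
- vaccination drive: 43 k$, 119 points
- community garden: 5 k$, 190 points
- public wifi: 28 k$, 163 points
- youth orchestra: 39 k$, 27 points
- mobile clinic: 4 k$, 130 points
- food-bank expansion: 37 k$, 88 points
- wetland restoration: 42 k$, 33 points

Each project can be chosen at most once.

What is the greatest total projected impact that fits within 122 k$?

A density-first pass picks job-training center + vaccination drive + community garden + public wifi + mobile clinic — 789 at 86 k$.
Dropping vaccination drive frees 43 k$; slotting in food-bank expansion + wetland restoration (79 k$) lifts the total to 791 at 122 k$.

791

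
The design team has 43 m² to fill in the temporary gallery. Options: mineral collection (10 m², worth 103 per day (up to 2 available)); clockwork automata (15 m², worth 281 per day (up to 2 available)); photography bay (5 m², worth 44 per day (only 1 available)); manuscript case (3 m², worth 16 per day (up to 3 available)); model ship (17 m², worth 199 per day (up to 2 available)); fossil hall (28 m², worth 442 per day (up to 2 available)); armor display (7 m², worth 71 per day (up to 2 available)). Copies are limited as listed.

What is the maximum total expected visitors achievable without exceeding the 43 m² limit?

Greedy by ratio would take mineral collection + 2×clockwork automata + manuscript case: 43 m² used, total 681.
The 28 m² tied up in mineral collection and clockwork automata and manuscript case is better spent on fossil hall — total rises to 723 (43 m²).

723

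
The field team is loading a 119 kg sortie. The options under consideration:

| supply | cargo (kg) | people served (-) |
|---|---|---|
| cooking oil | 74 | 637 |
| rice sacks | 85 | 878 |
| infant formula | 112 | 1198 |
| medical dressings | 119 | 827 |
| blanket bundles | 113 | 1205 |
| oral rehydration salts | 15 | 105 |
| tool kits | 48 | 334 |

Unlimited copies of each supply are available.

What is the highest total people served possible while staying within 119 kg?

A density-first pass picks infant formula — 1198 at 112 kg.
Replace infant formula with blanket bundles: the trade gains 7 net, giving 1205 at 113 kg.
Nothing else within 119 kg beats 1205.

1205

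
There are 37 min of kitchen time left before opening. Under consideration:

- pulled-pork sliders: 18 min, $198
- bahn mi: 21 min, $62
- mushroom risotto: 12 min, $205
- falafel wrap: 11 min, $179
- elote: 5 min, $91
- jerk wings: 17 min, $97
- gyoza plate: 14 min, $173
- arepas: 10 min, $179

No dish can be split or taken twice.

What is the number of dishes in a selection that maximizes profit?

3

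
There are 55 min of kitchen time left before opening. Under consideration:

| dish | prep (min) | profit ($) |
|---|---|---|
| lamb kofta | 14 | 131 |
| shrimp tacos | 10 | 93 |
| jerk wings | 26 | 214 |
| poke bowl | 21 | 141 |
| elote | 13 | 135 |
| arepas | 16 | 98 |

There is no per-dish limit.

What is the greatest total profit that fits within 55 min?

540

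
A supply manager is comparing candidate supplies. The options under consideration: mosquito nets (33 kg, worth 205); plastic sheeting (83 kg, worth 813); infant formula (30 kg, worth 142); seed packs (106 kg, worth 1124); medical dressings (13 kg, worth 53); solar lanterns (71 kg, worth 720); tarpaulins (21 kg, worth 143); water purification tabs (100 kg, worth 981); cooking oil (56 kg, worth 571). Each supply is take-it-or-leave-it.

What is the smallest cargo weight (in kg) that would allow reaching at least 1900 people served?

Look for the lowest-cargo combination reaching 1900.
Taking plastic sheeting + seed packs gives 1937 (≥ 1900) for 189 kg.
Below 189 kg the best achievable stays under 1900.

189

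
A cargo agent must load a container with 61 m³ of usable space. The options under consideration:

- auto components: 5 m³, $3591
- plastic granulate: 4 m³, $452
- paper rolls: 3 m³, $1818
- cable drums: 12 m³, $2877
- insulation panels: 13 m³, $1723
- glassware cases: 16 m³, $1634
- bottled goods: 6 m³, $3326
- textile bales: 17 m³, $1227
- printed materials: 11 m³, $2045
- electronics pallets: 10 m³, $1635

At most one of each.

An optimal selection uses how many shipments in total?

7

Optimal total is 17015.
auto components + paper rolls + cable drums + insulation panels + bottled goods + printed materials + electronics pallets hits 17015 at 60 m³.
Every optimal selection uses 7 shipments.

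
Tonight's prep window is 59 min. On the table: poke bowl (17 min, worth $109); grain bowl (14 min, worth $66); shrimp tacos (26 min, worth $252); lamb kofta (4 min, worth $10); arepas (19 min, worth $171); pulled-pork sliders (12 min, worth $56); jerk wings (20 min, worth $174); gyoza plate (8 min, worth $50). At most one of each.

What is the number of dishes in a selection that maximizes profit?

3

Optimal total is 489.
One optimal bundle: grain bowl + shrimp tacos + arepas (59 min).
All optima have 3 dishes.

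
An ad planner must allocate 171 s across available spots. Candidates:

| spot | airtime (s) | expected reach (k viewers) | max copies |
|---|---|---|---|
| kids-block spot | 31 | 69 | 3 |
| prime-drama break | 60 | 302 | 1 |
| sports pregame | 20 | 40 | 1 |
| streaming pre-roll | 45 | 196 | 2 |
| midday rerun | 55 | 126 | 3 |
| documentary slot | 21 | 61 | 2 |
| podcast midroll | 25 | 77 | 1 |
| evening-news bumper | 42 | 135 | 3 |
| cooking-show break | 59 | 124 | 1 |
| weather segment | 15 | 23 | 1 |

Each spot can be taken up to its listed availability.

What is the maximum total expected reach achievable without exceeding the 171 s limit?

755

Density check — prime-drama break 5.03, streaming pre-roll 4.36, evening-news bumper 3.21 are the best per s.
Best packing: prime-drama break + 2×streaming pre-roll + documentary slot — 171 s, 755 total.
That's the maximum — no swap from here does better than 755.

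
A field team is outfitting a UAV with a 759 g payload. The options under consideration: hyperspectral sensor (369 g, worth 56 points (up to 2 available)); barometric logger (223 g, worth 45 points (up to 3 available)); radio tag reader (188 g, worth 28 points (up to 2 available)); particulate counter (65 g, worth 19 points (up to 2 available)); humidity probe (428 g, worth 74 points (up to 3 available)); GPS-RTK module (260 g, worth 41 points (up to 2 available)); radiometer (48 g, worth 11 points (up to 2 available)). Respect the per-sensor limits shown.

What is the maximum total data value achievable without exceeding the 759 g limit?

A density-first pass picks 2×barometric logger + 2×particulate counter + 2×radiometer — 150 at 672 g.
The 161 g tied up in particulate counter and 2×radiometer is better spent on barometric logger — total rises to 154 (734 g).
Nothing else within 759 g beats 154.

154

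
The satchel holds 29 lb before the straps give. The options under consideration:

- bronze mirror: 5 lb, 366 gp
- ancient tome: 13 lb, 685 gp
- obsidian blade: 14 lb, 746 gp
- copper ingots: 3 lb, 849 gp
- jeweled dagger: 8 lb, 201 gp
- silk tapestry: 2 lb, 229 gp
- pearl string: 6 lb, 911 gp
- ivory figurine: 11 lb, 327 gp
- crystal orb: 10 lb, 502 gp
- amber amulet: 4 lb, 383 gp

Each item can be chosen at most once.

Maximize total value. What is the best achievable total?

3118

The ratio heuristic lands on bronze mirror + copper ingots + jeweled dagger + silk tapestry + pearl string + amber amulet (2939) but leaves 1 lb idle.
The 13 lb tied up in bronze mirror and jeweled dagger is better spent on obsidian blade — total rises to 3118 (29 lb).
An exhaustive check of the 1024 subsets confirms 3118.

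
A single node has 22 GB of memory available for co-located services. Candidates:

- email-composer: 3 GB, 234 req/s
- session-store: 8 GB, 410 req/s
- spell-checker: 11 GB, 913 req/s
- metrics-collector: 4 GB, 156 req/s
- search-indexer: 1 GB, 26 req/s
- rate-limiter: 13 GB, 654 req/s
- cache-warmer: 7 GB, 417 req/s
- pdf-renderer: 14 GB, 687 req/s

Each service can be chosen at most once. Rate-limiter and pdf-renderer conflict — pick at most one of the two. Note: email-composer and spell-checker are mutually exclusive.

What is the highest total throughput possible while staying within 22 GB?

By throughput per GB: spell-checker 83.00, email-composer 78.00, cache-warmer 59.57 lead.
Taking spell-checker + metrics-collector + cache-warmer: 22 GB used, 1486 in throughput.
Runner-up spell-checker + search-indexer + cache-warmer tops out at 1356.

1486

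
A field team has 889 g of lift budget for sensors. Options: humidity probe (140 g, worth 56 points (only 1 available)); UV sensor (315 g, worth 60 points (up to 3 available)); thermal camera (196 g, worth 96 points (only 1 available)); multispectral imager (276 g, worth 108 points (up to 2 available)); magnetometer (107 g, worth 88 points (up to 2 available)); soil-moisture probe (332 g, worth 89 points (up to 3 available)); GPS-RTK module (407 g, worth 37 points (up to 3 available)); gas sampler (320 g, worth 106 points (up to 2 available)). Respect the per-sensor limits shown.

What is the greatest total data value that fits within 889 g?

436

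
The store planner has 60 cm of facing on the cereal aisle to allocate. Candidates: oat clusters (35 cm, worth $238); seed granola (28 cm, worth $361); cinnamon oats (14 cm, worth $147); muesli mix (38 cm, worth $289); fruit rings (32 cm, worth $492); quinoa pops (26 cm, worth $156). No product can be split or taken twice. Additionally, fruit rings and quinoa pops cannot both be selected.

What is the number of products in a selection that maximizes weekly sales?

The maximum weekly sales within 60 cm is 853.
seed granola + fruit rings hits 853 at 60 cm.
All optima have 2 products.

2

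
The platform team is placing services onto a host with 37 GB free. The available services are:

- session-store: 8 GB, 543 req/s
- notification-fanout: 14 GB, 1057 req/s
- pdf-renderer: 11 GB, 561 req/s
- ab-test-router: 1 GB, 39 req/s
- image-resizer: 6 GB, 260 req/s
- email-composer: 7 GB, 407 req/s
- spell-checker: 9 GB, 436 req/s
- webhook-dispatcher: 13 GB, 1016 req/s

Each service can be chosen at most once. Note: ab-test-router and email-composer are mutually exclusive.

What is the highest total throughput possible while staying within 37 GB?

Best packing: session-store + notification-fanout + ab-test-router + webhook-dispatcher — 36 GB, 2655 total.

2655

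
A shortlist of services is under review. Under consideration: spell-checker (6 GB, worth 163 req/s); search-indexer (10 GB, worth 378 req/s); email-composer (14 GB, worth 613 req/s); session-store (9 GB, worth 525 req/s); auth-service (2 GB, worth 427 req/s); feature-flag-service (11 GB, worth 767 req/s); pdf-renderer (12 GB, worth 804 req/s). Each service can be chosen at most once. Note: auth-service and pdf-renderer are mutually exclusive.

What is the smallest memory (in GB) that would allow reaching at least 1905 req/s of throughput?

Need the lightest bundle worth ≥ 1905.
search-indexer + session-store + auth-service + feature-flag-service: 2097 throughput at 32 GB.
Any bundle with less than 32 GB falls short of 1905.

32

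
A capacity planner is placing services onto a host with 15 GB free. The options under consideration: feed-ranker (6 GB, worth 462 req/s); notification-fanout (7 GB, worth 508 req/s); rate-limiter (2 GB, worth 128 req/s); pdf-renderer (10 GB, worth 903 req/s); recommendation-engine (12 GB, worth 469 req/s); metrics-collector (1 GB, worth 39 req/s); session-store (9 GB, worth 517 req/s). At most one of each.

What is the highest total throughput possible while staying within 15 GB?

1098

Ranking by ratio (throughput/GB): pdf-renderer 90.30, feed-ranker 77.00, notification-fanout 72.57.
Filling by ratio: rate-limiter + pdf-renderer + metrics-collector for 1070, with 2 GB left unused.
Dropping pdf-renderer and metrics-collector frees 11 GB; slotting in feed-ranker + notification-fanout (13 GB) lifts the total to 1098 at 15 GB.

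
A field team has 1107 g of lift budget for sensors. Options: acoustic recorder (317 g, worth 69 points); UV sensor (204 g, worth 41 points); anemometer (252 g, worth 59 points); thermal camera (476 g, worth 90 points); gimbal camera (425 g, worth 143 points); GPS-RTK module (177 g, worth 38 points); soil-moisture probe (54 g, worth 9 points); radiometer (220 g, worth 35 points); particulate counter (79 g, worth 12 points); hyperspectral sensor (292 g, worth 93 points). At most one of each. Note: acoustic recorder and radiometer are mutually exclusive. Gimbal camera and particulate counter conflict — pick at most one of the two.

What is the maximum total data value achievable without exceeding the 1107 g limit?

Ranking by ratio (data value/g): gimbal camera 0.34, hyperspectral sensor 0.32, anemometer 0.23.
Taking UV sensor + gimbal camera + GPS-RTK module + hyperspectral sensor: 1098 g used, 315 in data value.
Runner-up acoustic recorder + gimbal camera + soil-moisture probe + hyperspectral sensor tops out at 314.

315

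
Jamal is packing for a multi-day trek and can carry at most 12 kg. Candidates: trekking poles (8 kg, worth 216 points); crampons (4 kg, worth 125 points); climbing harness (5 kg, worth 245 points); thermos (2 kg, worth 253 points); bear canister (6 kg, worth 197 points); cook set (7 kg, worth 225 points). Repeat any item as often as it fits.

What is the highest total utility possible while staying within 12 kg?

By utility per kg: thermos 126.50, climbing harness 49.00, bear canister 32.83 lead.
Taking 6×thermos: 12 kg used, 1518 in utility.
Nothing else within 12 kg beats 1518.

1518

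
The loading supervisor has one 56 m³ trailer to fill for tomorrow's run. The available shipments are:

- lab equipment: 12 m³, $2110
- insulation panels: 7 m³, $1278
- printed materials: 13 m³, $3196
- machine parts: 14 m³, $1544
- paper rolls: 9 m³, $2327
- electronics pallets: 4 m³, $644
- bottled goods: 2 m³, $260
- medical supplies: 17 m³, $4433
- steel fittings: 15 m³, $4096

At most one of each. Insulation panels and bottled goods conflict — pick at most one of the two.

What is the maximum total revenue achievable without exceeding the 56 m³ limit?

14312

Taking printed materials + paper rolls + bottled goods + medical supplies + steel fittings: 56 m³ used, 14312 in revenue.
Nothing else feasible within 56 m³ beats 14312.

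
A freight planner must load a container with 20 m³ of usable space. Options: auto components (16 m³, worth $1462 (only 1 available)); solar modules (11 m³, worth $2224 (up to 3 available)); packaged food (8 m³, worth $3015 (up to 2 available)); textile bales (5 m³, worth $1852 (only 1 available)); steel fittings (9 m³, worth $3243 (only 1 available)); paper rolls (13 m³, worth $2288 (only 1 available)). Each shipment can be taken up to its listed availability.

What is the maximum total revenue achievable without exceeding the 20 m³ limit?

Taking the top-ratio shipments first gives 2×packaged food for 6030 (16 m³).
Replace packaged food with steel fittings: the trade gains 228 net, giving 6258 at 17 m³.
Every other selection either busts 20 m³ or exceeds an availability limit or fails to beat 6258.

6258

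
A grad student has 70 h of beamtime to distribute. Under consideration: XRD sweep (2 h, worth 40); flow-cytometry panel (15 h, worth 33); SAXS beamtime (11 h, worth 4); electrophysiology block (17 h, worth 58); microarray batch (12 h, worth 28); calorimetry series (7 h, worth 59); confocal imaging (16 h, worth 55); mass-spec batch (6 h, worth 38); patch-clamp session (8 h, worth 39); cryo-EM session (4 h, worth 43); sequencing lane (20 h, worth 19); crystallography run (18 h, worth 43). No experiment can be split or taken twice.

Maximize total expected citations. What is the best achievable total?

336

By expected citations per h: XRD sweep 20.00, cryo-EM session 10.75, calorimetry series 8.43 lead.
Greedy by ratio would take XRD sweep + electrophysiology block + calorimetry series + confocal imaging + mass-spec batch + patch-clamp session + cryo-EM session: 60 h used, total 332.
Replace patch-clamp session with crystallography run: the trade gains 4 net, giving 336 at 70 h.
Runner-up XRD sweep + flow-cytometry panel + microarray batch + calorimetry series + confocal imaging + mass-spec batch + patch-clamp session + cryo-EM session tops out at 335.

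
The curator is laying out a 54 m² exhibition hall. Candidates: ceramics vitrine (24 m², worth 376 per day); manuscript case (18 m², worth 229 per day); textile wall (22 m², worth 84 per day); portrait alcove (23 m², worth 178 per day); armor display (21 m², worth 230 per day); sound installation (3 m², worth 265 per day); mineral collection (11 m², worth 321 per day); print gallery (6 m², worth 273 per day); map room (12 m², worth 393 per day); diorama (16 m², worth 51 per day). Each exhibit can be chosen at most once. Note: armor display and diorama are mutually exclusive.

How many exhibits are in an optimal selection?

Optimal total is 1482.
armor display + sound installation + mineral collection + print gallery + map room hits 1482 at 53 m².
All optima have 5 exhibits.

5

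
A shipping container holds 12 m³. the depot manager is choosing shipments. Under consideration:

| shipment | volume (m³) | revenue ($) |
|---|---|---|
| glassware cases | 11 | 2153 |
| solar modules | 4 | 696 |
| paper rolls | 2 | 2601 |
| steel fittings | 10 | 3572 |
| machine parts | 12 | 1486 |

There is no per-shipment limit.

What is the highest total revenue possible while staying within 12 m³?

Best packing: 6×paper rolls — 12 m³, 15606 total.
No other feasible combination exceeds 15606.

15606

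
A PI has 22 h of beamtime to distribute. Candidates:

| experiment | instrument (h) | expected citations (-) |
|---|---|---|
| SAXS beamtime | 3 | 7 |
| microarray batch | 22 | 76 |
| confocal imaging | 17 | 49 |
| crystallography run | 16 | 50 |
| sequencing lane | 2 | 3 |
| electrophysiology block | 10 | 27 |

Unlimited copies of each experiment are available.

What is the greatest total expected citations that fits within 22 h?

Microarray batch uses 22 of the 22 h and totals 76.
Nothing else within 22 h beats 76.

76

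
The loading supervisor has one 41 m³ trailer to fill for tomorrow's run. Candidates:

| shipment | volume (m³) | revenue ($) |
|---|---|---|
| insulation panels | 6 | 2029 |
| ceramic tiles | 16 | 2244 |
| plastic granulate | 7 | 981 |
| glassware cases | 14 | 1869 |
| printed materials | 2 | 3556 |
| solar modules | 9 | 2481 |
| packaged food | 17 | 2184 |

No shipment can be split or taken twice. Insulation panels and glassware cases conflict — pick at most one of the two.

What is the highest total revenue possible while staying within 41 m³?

11291

The ratio ordering already packs tightly: insulation panels + ceramic tiles + plastic granulate + printed materials + solar modules, 40 m³, 11291.
Next best is insulation panels + plastic granulate + printed materials + solar modules + packaged food at 11231 (41 m³) — short by 60.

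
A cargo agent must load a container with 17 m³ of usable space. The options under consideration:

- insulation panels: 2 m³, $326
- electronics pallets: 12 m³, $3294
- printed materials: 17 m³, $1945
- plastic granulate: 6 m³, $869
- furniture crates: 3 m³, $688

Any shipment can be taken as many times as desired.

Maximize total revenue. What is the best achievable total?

4308

Taking insulation panels + electronics pallets + furniture crates: 17 m³ used, 4308 in revenue.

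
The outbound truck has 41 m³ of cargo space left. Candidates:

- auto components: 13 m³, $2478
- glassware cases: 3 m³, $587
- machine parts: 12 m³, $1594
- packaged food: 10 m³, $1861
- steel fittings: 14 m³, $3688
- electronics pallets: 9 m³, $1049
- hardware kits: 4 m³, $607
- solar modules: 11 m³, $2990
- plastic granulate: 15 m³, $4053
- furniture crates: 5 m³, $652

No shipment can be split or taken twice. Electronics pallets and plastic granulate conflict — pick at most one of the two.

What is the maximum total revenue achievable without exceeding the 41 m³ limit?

10731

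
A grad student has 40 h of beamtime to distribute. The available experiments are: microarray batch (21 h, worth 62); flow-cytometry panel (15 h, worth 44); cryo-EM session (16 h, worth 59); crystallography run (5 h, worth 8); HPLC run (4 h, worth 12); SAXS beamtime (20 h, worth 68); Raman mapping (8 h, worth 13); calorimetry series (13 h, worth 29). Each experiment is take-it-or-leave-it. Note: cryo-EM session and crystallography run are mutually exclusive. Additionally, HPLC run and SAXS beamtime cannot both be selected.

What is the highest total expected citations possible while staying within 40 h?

By expected citations per h: cryo-EM session 3.69, SAXS beamtime 3.40, HPLC run 3.00, microarray batch 2.95 lead.
Cryo-EM session + SAXS beamtime uses 36 of the 40 h and totals 127.
An exhaustive check of the 256 subsets confirms 127.

127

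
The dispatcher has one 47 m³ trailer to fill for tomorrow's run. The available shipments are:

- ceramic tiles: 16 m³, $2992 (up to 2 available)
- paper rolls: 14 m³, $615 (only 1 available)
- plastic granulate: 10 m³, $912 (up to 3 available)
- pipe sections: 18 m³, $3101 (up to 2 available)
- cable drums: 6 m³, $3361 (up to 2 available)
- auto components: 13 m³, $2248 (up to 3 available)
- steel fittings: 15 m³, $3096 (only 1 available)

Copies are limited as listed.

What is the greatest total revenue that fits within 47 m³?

12919

Greedy by ratio would take ceramic tiles + 2×cable drums + steel fittings: 43 m³ used, total 12810.
Dropping ceramic tiles frees 16 m³; slotting in pipe sections (18 m³) lifts the total to 12919 at 45 m³.
Every other selection either busts 47 m³ or exceeds an availability limit or fails to beat 12919.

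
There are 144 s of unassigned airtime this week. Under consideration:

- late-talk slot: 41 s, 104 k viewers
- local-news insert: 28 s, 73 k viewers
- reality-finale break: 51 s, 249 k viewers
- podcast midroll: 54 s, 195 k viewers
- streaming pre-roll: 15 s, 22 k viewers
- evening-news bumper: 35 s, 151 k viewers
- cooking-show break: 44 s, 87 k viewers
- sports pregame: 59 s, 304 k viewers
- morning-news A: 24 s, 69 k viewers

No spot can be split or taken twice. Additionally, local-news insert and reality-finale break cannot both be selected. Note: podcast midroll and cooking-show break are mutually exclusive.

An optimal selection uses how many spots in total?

3

Optimal total is 622.
reality-finale break + sports pregame + morning-news A hits 622 at 134 s.
All optima have 3 spots.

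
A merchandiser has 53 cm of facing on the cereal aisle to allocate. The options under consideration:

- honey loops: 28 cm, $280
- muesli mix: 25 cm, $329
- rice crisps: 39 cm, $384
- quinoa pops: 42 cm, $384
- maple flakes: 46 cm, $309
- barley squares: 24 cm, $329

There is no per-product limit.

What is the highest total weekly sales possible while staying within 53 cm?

658

By weekly sales per cm: barley squares 13.71, muesli mix 13.16, honey loops 10.00 lead.
2×muesli mix uses 50 of the 53 cm and totals 658.
The spare 3 cm is too small for any remaining product, and no exchange beats 658.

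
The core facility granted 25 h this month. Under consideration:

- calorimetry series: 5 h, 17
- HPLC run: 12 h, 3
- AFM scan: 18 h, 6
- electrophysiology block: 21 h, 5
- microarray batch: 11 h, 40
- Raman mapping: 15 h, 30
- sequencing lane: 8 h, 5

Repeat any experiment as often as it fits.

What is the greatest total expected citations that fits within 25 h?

85

The ratio heuristic lands on 2×microarray batch (80) but leaves 3 h idle.
Dropping 2×microarray batch frees 22 h; slotting in 5×calorimetry series (25 h) lifts the total to 85 at 25 h.
That's the maximum — no swap from here does better than 85.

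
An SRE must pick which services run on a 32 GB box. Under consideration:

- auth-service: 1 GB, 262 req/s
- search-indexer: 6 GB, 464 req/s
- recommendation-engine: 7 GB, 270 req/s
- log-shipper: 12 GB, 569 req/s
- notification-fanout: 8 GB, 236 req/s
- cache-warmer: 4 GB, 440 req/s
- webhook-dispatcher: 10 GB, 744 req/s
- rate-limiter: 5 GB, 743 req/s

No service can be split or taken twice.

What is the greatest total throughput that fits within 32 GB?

2758

Density check — auth-service 262.00, rate-limiter 148.60, cache-warmer 110.00, search-indexer 77.33 are the best per GB.
Greedy by ratio would take auth-service + search-indexer + cache-warmer + webhook-dispatcher + rate-limiter: 26 GB used, total 2653.
The 6 GB tied up in search-indexer is better spent on log-shipper — total rises to 2758 (32 GB).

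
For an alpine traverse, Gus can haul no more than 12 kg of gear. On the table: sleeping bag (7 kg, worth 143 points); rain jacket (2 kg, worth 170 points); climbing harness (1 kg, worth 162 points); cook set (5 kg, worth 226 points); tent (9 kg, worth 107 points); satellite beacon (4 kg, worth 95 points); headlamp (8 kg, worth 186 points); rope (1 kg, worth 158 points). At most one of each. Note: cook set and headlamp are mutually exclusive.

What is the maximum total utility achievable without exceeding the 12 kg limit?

Rain jacket + climbing harness + cook set + rope uses 9 of the 12 kg and totals 716.
An exhaustive check of the 256 subsets confirms 716.

716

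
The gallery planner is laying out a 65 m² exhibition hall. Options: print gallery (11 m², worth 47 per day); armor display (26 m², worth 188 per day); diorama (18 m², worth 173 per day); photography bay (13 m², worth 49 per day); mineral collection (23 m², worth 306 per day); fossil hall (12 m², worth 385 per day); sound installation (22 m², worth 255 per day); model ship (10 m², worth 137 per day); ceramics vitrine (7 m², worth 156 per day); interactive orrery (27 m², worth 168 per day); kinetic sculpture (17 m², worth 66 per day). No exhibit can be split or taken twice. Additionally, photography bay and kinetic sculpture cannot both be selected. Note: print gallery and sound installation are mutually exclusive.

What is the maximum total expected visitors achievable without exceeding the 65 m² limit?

Ranking by ratio (expected visitors/m²): fossil hall 32.08, ceramics vitrine 22.29, model ship 13.70, mineral collection 13.30.
Taking the top-ratio exhibits first gives print gallery + mineral collection + fossil hall + model ship + ceramics vitrine for 1031 (63 m²).
Dropping print gallery and model ship frees 21 m²; slotting in sound installation (22 m²) lifts the total to 1102 at 64 m².
The closest alternative, photography bay + mineral collection + fossil hall + model ship + ceramics vitrine, reaches only 1033.

1102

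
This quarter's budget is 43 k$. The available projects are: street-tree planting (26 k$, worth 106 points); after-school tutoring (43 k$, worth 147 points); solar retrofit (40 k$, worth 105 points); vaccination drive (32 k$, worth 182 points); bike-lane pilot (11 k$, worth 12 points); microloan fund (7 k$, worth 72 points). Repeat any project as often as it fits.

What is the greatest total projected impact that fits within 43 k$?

Best packing: 6×microloan fund — 42 k$, 432 total.

432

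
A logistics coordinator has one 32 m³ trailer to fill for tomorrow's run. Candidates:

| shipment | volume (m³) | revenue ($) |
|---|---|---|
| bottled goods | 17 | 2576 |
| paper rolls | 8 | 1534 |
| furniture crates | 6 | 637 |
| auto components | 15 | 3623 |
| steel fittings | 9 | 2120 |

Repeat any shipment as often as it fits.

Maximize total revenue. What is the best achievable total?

7277

Density check — auto components 241.53, steel fittings 235.56, paper rolls 191.75 are the best per m³.
The ratio heuristic lands on 2×auto components (7246) but leaves 2 m³ idle.
Replace auto components with paper rolls + steel fittings: the trade gains 31 net, giving 7277 at 32 m³.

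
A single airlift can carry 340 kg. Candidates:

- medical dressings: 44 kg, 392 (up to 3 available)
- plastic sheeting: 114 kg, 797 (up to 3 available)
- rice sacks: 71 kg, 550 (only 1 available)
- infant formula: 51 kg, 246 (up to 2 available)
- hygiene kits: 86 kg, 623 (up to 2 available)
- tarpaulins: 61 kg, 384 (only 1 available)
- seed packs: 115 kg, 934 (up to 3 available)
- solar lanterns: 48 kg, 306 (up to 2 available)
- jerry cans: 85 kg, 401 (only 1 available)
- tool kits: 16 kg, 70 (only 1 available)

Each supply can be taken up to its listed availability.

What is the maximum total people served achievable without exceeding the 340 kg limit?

2733

Greedy by ratio would take 3×medical dressings + rice sacks + seed packs + tool kits: 334 kg used, total 2730.
Replace rice sacks and tool kits with hygiene kits: the trade gains 3 net, giving 2733 at 333 kg.
No other feasible combination exceeds 2733.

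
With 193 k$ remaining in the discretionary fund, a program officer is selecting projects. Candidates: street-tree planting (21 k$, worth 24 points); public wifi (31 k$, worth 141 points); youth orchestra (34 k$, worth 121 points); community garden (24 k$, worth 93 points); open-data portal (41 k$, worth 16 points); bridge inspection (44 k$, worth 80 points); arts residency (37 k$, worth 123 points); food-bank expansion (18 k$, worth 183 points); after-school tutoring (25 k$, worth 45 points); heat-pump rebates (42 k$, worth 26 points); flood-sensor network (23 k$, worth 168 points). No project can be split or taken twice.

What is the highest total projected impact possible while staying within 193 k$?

874

Public wifi + youth orchestra + community garden + arts residency + food-bank expansion + after-school tutoring + flood-sensor network uses 192 of the 193 k$ and totals 874.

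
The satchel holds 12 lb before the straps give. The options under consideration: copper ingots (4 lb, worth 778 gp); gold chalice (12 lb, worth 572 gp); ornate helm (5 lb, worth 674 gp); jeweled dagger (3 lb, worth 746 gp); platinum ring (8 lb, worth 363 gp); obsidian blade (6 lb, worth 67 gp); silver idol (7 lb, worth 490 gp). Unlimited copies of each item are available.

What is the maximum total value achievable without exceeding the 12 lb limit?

4×jeweled dagger uses 12 of the 12 lb and totals 2984.
That's the maximum — no swap from here does better than 2984.

2984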